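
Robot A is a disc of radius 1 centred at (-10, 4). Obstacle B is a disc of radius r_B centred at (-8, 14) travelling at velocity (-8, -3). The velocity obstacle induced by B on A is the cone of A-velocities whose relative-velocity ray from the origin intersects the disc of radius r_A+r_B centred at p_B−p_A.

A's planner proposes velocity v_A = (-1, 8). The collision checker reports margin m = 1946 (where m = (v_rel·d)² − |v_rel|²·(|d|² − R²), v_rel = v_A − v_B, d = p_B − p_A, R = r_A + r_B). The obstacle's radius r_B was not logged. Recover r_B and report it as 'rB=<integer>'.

m = 1946
d = (2, 10);  v_rel = (7, 11),  |v_rel|² = 170
v_rel×d = (7)·(10) − (11)·(2) = 48
since m = R²·170 − 48²:  R² = (2304 + 1946) / 170 = 25
R = √25 = 5  ⇒  r_B = 5 − 1 = 4

rB=4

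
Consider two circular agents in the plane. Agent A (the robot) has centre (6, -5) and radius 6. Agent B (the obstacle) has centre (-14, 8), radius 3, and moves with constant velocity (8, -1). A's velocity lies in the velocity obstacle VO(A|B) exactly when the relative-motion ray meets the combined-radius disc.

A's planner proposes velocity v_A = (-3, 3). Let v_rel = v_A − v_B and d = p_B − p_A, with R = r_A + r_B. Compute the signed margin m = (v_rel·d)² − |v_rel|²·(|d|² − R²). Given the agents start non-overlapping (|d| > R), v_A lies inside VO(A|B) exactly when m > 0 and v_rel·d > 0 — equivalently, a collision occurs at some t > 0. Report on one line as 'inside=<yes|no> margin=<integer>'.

d = (-20, 13),  |d|² = 569;  R = 6+3 = 9,  c = 569−9² = 488
v_rel = (-11, 4),  |v_rel|² = 137;  v_rel·d = (-11)·(-20) + (4)·(13) = 272
137·t² − 544·t + 488 = 0  ⇒  m = 272² − 137·488 = 7128
m = 7128 > 0,  v_rel·d = 272 > 0  ⇒  inside

inside=yes margin=7128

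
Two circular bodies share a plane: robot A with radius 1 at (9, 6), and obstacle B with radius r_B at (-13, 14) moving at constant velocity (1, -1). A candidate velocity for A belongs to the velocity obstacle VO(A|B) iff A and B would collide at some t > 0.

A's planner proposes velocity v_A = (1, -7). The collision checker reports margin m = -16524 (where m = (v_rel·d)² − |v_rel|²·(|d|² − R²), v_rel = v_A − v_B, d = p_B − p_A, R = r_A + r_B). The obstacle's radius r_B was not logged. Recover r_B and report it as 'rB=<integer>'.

m = -16524
d = (-22, 8);  v_rel = (0, -6),  |v_rel|² = 36
v_rel×d = (0)·(8) − (-6)·(-22) = -132
since m = R²·36 − (-132)²:  R² = (17424 + -16524) / 36 = 25
R = √25 = 5  ⇒  r_B = 5 − 1 = 4

rB=4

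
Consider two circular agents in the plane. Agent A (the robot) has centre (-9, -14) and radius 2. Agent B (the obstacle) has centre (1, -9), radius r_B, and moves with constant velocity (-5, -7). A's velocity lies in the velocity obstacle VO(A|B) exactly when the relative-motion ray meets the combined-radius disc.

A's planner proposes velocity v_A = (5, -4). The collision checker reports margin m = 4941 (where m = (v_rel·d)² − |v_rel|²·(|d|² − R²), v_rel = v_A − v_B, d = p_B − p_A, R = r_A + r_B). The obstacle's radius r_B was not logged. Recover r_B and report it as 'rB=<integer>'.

m = 4941
d = (10, 5);  v_rel = (10, 3),  |v_rel|² = 109
v_rel×d = (10)·(5) − (3)·(10) = 20
since m = R²·109 − 20²:  R² = (400 + 4941) / 109 = 49
R = √49 = 7  ⇒  r_B = 7 − 2 = 5

rB=5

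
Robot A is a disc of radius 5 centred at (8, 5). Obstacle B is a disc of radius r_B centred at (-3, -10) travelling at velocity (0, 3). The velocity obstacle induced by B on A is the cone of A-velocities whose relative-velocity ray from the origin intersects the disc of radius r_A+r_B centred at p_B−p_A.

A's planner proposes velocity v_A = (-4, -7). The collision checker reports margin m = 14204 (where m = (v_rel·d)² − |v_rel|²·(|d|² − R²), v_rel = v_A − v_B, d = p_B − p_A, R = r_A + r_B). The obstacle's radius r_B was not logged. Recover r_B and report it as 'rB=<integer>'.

m = 14204
d = (-11, -15);  v_rel = (-4, -10),  |v_rel|² = 116
v_rel×d = (-4)·(-15) − (-10)·(-11) = -50
since m = R²·116 − (-50)²:  R² = (2500 + 14204) / 116 = 144
R = √144 = 12  ⇒  r_B = 12 − 5 = 7

rB=7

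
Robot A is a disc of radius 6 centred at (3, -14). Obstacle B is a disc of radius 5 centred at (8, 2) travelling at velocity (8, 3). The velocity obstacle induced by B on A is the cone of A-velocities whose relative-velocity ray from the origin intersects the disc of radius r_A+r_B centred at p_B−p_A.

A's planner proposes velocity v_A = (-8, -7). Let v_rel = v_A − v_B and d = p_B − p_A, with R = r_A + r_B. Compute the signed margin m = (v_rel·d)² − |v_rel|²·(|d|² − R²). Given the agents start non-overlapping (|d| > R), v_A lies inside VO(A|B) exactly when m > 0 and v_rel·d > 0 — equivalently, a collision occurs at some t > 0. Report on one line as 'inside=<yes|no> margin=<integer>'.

d = (5, 16),  |d|² = 281;  R = 6+5 = 11,  c = 281−11² = 160
v_rel = (-16, -10),  |v_rel|² = 356;  v_rel·d = (-16)·(5) + (-10)·(16) = -240
356·t² + 480·t + 160 = 0  ⇒  m = (-240)² − 356·160 = 640
m = 640 > 0,  v_rel·d = -240 < 0  ⇒  outside

inside=no margin=640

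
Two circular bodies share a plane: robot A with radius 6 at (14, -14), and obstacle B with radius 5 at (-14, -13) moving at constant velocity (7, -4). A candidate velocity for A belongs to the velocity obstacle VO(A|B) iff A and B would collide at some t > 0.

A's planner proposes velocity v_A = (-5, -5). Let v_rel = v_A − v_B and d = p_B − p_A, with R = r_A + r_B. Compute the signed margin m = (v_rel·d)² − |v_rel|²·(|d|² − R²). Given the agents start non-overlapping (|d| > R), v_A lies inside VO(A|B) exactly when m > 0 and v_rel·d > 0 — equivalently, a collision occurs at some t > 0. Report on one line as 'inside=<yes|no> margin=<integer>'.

d = (-28, 1),  |d|² = 785;  R = 6+5 = 11,  c = 785−11² = 664
v_rel = (-12, -1),  |v_rel|² = 145;  v_rel·d = (-12)·(-28) + (-1)·(1) = 335
145·t² − 670·t + 664 = 0  ⇒  m = 335² − 145·664 = 15945
m = 15945 > 0,  v_rel·d = 335 > 0  ⇒  inside

inside=yes margin=15945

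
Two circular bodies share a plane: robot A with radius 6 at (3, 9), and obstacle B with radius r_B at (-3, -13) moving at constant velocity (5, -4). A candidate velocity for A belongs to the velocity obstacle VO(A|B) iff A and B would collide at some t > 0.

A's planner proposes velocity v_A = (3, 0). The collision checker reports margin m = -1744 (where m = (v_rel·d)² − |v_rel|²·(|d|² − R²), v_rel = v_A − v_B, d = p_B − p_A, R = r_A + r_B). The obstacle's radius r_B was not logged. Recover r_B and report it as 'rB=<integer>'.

m = -1744
d = (-6, -22);  v_rel = (-2, 4),  |v_rel|² = 20
v_rel×d = (-2)·(-22) − (4)·(-6) = 68
since m = R²·20 − 68²:  R² = (4624 + -1744) / 20 = 144
R = √144 = 12  ⇒  r_B = 12 − 6 = 6

rB=6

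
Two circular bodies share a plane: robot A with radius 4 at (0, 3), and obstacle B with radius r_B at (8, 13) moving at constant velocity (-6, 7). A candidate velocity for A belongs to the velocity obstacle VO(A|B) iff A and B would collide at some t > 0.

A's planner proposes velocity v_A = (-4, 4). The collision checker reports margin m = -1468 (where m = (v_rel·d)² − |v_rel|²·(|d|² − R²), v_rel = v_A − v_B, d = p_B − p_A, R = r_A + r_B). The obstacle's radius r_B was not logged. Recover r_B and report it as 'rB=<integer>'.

m = -1468
d = (8, 10);  v_rel = (2, -3),  |v_rel|² = 13
v_rel×d = (2)·(10) − (-3)·(8) = 44
since m = R²·13 − 44²:  R² = (1936 + -1468) / 13 = 36
R = √36 = 6  ⇒  r_B = 6 − 4 = 2

rB=2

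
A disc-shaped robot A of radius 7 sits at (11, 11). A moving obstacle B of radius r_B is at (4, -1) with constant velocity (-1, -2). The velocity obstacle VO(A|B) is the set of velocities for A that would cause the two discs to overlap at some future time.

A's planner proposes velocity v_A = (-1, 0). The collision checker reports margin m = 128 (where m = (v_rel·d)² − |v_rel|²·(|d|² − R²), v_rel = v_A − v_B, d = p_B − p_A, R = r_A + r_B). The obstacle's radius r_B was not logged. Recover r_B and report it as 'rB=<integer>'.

m = 128
d = (-7, -12);  v_rel = (0, 2),  |v_rel|² = 4
v_rel×d = (0)·(-12) − (2)·(-7) = 14
since m = R²·4 − 14²:  R² = (196 + 128) / 4 = 81
R = √81 = 9  ⇒  r_B = 9 − 7 = 2

rB=2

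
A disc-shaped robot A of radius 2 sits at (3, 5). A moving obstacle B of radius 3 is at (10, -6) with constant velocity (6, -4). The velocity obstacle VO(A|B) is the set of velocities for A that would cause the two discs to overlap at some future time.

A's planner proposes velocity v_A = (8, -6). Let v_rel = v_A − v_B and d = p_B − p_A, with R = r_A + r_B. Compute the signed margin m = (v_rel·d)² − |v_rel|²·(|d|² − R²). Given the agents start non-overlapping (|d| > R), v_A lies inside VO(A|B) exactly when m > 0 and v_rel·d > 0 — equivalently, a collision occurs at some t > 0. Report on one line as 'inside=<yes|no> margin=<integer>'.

d = (7, -11),  |d|² = 170;  R = 2+3 = 5,  c = 170−5² = 145
v_rel = (2, -2),  |v_rel|² = 8;  v_rel·d = (2)·(7) + (-2)·(-11) = 36
8·t² − 72·t + 145 = 0  ⇒  m = 36² − 8·145 = 136
m = 136 > 0,  v_rel·d = 36 > 0  ⇒  inside

inside=yes margin=136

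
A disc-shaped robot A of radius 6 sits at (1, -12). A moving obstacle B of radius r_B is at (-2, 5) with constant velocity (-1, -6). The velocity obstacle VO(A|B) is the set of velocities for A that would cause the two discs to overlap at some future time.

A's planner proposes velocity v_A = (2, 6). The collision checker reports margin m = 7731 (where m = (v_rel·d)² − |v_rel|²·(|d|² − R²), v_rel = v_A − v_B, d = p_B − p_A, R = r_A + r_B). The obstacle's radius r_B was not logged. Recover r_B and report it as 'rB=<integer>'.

m = 7731
d = (-3, 17);  v_rel = (3, 12),  |v_rel|² = 153
v_rel×d = (3)·(17) − (12)·(-3) = 87
since m = R²·153 − 87²:  R² = (7569 + 7731) / 153 = 100
R = √100 = 10  ⇒  r_B = 10 − 6 = 4

rB=4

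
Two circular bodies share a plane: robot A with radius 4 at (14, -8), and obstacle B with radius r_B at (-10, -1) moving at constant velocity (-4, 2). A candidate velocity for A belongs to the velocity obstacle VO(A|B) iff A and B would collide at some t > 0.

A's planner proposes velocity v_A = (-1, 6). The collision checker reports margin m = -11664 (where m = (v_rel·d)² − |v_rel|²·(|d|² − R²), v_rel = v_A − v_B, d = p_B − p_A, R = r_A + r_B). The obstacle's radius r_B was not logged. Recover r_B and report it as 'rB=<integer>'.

m = -11664
d = (-24, 7);  v_rel = (3, 4),  |v_rel|² = 25
v_rel×d = (3)·(7) − (4)·(-24) = 117
since m = R²·25 − 117²:  R² = (13689 + -11664) / 25 = 81
R = √81 = 9  ⇒  r_B = 9 − 4 = 5

rB=5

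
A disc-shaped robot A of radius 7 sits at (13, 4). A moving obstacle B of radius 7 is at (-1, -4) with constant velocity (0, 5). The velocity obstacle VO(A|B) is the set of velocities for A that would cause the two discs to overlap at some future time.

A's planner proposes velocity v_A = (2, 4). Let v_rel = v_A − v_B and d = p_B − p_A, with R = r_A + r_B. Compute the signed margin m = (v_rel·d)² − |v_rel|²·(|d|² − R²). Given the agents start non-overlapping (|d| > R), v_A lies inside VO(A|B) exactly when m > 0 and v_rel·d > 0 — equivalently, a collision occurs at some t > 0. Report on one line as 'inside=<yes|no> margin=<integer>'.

d = (-14, -8),  |d|² = 260;  R = 7+7 = 14,  c = 260−14² = 64
v_rel = (2, -1),  |v_rel|² = 5;  v_rel·d = (2)·(-14) + (-1)·(-8) = -20
5·t² + 40·t + 64 = 0  ⇒  m = (-20)² − 5·64 = 80
m = 80 > 0,  v_rel·d = -20 < 0  ⇒  outside

inside=no margin=80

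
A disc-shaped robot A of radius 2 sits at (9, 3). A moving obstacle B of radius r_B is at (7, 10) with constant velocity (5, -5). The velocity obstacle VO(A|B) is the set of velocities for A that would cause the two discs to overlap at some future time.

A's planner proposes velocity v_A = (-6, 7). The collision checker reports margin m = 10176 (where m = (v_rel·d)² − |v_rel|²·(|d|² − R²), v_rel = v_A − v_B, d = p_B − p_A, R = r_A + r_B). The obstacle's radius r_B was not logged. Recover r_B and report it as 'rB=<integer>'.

m = 10176
d = (-2, 7);  v_rel = (-11, 12),  |v_rel|² = 265
v_rel×d = (-11)·(7) − (12)·(-2) = -53
since m = R²·265 − (-53)²:  R² = (2809 + 10176) / 265 = 49
R = √49 = 7  ⇒  r_B = 7 − 2 = 5

rB=5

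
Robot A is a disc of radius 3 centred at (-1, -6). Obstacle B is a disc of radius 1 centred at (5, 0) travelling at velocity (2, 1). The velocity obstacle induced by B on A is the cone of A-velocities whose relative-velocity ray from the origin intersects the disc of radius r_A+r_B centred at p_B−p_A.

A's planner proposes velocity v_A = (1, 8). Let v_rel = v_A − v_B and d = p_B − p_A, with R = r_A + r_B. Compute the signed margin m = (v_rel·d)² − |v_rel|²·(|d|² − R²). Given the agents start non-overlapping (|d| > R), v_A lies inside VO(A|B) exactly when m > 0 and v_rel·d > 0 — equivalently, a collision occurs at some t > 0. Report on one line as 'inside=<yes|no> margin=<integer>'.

d = (6, 6),  |d|² = 72;  R = 3+1 = 4,  c = 72−4² = 56
v_rel = (-1, 7),  |v_rel|² = 50;  v_rel·d = (-1)·(6) + (7)·(6) = 36
50·t² − 72·t + 56 = 0  ⇒  m = 36² − 50·56 = -1504
m = -1504 < 0,  v_rel·d = 36 > 0  ⇒  outside

inside=no margin=-1504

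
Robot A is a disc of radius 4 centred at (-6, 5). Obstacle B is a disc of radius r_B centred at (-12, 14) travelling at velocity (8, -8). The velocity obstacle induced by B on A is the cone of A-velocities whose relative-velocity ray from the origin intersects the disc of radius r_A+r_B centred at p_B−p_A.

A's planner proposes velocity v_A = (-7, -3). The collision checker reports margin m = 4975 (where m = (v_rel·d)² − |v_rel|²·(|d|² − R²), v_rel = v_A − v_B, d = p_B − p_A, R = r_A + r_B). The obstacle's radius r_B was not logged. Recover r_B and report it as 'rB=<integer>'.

m = 4975
d = (-6, 9);  v_rel = (-15, 5),  |v_rel|² = 250
v_rel×d = (-15)·(9) − (5)·(-6) = -105
since m = R²·250 − (-105)²:  R² = (11025 + 4975) / 250 = 64
R = √64 = 8  ⇒  r_B = 8 − 4 = 4

rB=4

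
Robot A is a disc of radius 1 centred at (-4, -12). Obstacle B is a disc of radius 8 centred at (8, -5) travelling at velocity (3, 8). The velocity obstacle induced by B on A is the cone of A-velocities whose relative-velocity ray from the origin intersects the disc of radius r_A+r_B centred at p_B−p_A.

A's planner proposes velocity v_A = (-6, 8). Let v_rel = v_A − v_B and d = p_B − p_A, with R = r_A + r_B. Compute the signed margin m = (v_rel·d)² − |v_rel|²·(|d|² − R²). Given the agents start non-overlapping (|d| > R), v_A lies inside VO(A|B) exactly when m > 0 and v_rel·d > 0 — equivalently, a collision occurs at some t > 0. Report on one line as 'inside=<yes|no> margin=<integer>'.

d = (12, 7),  |d|² = 193;  R = 1+8 = 9,  c = 193−9² = 112
v_rel = (-9, 0),  |v_rel|² = 81;  v_rel·d = (-9)·(12) + (0)·(7) = -108
81·t² + 216·t + 112 = 0  ⇒  m = (-108)² − 81·112 = 2592
m = 2592 > 0,  v_rel·d = -108 < 0  ⇒  outside

inside=no margin=2592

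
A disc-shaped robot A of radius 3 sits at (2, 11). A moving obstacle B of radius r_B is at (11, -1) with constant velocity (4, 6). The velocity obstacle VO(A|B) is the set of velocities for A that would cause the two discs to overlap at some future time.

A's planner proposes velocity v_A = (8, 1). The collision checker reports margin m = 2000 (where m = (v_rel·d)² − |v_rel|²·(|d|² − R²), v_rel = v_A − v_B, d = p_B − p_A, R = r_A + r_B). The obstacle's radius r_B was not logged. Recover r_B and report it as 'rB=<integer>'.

m = 2000
d = (9, -12);  v_rel = (4, -5),  |v_rel|² = 41
v_rel×d = (4)·(-12) − (-5)·(9) = -3
since m = R²·41 − (-3)²:  R² = (9 + 2000) / 41 = 49
R = √49 = 7  ⇒  r_B = 7 − 3 = 4

rB=4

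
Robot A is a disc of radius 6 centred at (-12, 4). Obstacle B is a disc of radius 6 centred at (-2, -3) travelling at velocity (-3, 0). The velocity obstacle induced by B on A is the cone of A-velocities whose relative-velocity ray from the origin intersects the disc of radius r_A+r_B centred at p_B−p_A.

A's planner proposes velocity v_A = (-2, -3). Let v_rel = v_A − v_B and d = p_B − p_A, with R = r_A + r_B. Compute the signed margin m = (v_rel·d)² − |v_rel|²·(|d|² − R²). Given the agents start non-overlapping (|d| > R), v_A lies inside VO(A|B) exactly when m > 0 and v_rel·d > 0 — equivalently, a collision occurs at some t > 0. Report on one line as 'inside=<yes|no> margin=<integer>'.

d = (10, -7),  |d|² = 149;  R = 6+6 = 12,  c = 149−12² = 5
v_rel = (1, -3),  |v_rel|² = 10;  v_rel·d = (1)·(10) + (-3)·(-7) = 31
10·t² − 62·t + 5 = 0  ⇒  m = 31² − 10·5 = 911
m = 911 > 0,  v_rel·d = 31 > 0  ⇒  inside

inside=yes margin=911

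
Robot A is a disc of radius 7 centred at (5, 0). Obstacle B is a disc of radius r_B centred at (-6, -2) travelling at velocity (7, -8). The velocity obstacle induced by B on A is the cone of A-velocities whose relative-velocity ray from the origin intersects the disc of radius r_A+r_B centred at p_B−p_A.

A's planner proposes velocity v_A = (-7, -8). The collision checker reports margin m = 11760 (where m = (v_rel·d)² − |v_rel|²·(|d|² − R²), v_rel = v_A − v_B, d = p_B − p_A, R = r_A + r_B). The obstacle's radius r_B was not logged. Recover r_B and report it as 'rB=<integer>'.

m = 11760
d = (-11, -2);  v_rel = (-14, 0),  |v_rel|² = 196
v_rel×d = (-14)·(-2) − (0)·(-11) = 28
since m = R²·196 − 28²:  R² = (784 + 11760) / 196 = 64
R = √64 = 8  ⇒  r_B = 8 − 7 = 1

rB=1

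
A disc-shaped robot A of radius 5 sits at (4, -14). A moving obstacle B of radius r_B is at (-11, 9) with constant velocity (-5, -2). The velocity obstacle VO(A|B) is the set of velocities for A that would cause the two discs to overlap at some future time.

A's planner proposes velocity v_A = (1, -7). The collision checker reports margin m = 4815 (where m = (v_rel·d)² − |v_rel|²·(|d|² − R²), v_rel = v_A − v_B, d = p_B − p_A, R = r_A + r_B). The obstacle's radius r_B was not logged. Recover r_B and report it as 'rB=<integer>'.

m = 4815
d = (-15, 23);  v_rel = (6, -5),  |v_rel|² = 61
v_rel×d = (6)·(23) − (-5)·(-15) = 63
since m = R²·61 − 63²:  R² = (3969 + 4815) / 61 = 144
R = √144 = 12  ⇒  r_B = 12 − 5 = 7

rB=7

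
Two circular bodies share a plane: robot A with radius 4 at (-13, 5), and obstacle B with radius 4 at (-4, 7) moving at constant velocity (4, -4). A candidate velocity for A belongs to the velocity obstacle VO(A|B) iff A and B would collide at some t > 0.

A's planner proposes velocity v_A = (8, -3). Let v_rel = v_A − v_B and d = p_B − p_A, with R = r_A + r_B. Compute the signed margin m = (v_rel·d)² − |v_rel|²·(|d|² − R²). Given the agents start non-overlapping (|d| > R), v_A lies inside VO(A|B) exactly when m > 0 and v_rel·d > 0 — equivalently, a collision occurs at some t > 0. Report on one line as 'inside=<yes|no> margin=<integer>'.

d = (9, 2),  |d|² = 85;  R = 4+4 = 8,  c = 85−8² = 21
v_rel = (4, 1),  |v_rel|² = 17;  v_rel·d = (4)·(9) + (1)·(2) = 38
17·t² − 76·t + 21 = 0  ⇒  m = 38² − 17·21 = 1087
m = 1087 > 0,  v_rel·d = 38 > 0  ⇒  inside

inside=yes margin=1087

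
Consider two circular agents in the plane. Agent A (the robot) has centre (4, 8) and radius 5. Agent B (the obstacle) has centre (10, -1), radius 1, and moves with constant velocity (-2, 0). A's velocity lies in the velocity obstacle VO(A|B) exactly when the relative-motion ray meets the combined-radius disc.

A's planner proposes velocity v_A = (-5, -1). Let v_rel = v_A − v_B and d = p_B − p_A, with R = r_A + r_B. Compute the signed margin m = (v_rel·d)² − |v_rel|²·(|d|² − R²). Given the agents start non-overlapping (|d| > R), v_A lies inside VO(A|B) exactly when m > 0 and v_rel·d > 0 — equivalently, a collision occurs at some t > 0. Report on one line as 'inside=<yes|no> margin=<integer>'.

d = (6, -9),  |d|² = 117;  R = 5+1 = 6,  c = 117−6² = 81
v_rel = (-3, -1),  |v_rel|² = 10;  v_rel·d = (-3)·(6) + (-1)·(-9) = -9
10·t² + 18·t + 81 = 0  ⇒  m = (-9)² − 10·81 = -729
m = -729 < 0,  v_rel·d = -9 < 0  ⇒  outside

inside=no margin=-729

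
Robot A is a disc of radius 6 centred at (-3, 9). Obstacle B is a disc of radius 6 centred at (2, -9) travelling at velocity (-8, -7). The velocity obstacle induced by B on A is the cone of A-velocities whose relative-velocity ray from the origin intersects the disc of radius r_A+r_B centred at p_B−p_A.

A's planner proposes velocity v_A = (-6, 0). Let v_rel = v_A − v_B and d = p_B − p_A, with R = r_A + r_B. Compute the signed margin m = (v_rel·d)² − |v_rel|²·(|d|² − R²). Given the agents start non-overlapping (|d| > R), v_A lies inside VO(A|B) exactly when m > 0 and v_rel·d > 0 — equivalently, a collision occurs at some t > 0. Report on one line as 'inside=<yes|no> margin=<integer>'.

d = (5, -18),  |d|² = 349;  R = 6+6 = 12,  c = 349−12² = 205
v_rel = (2, 7),  |v_rel|² = 53;  v_rel·d = (2)·(5) + (7)·(-18) = -116
53·t² + 232·t + 205 = 0  ⇒  m = (-116)² − 53·205 = 2591
m = 2591 > 0,  v_rel·d = -116 < 0  ⇒  outside

inside=no margin=2591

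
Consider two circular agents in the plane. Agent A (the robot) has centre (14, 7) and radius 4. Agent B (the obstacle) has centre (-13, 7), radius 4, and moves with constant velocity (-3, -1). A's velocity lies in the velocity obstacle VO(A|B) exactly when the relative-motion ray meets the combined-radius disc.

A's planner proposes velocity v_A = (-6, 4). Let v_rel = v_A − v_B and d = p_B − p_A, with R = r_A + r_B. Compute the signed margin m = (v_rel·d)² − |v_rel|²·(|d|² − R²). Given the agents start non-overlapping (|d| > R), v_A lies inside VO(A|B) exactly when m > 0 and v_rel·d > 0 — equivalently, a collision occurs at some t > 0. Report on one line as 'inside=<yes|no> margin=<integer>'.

d = (-27, 0),  |d|² = 729;  R = 4+4 = 8,  c = 729−8² = 665
v_rel = (-3, 5),  |v_rel|² = 34;  v_rel·d = (-3)·(-27) + (5)·(0) = 81
34·t² − 162·t + 665 = 0  ⇒  m = 81² − 34·665 = -16049
m = -16049 < 0,  v_rel·d = 81 > 0  ⇒  outside

inside=no margin=-16049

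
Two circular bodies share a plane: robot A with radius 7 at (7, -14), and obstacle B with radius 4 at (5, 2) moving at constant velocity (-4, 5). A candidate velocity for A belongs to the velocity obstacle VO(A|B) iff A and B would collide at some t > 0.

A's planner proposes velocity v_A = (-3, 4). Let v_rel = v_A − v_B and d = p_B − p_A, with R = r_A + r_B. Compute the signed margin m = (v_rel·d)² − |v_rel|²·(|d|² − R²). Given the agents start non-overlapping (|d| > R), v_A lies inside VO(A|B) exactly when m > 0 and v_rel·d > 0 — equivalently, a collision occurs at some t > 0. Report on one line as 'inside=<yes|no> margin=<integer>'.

d = (-2, 16),  |d|² = 260;  R = 7+4 = 11,  c = 260−11² = 139
v_rel = (1, -1),  |v_rel|² = 2;  v_rel·d = (1)·(-2) + (-1)·(16) = -18
2·t² + 36·t + 139 = 0  ⇒  m = (-18)² − 2·139 = 46
m = 46 > 0,  v_rel·d = -18 < 0  ⇒  outside

inside=no margin=46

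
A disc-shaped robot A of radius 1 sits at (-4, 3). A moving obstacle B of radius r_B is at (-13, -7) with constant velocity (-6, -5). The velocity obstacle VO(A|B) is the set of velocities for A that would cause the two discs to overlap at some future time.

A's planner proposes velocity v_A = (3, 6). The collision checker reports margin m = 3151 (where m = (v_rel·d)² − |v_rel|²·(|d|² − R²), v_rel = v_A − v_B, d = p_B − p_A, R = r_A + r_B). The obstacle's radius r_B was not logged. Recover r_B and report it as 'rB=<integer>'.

m = 3151
d = (-9, -10);  v_rel = (9, 11),  |v_rel|² = 202
v_rel×d = (9)·(-10) − (11)·(-9) = 9
since m = R²·202 − 9²:  R² = (81 + 3151) / 202 = 16
R = √16 = 4  ⇒  r_B = 4 − 1 = 3

rB=3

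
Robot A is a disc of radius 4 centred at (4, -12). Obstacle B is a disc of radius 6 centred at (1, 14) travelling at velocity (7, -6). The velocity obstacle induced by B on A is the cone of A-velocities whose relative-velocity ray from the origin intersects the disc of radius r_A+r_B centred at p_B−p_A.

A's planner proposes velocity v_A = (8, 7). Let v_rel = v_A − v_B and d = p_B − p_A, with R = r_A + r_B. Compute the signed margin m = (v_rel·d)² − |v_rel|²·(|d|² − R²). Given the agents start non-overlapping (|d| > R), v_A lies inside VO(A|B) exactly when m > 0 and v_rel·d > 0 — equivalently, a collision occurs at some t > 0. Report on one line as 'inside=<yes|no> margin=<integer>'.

d = (-3, 26),  |d|² = 685;  R = 4+6 = 10,  c = 685−10² = 585
v_rel = (1, 13),  |v_rel|² = 170;  v_rel·d = (1)·(-3) + (13)·(26) = 335
170·t² − 670·t + 585 = 0  ⇒  m = 335² − 170·585 = 12775
m = 12775 > 0,  v_rel·d = 335 > 0  ⇒  inside

inside=yes margin=12775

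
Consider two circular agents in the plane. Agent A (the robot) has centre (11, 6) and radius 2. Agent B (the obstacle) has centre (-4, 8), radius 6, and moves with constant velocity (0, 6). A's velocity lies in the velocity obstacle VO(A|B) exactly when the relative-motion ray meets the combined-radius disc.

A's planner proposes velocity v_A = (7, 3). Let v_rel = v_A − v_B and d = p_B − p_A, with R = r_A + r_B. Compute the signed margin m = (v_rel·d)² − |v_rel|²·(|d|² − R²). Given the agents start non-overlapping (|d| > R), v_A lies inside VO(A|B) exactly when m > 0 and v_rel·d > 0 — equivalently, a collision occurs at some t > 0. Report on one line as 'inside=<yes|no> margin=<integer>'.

d = (-15, 2),  |d|² = 229;  R = 2+6 = 8,  c = 229−8² = 165
v_rel = (7, -3),  |v_rel|² = 58;  v_rel·d = (7)·(-15) + (-3)·(2) = -111
58·t² + 222·t + 165 = 0  ⇒  m = (-111)² − 58·165 = 2751
m = 2751 > 0,  v_rel·d = -111 < 0  ⇒  outside

inside=no margin=2751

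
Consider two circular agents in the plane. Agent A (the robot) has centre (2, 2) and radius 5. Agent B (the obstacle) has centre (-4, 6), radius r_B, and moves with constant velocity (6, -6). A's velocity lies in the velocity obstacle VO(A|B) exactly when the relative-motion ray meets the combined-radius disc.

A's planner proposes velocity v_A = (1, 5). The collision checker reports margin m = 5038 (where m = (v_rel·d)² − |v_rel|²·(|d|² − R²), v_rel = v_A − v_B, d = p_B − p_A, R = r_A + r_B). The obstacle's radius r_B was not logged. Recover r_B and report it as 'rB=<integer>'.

m = 5038
d = (-6, 4);  v_rel = (-5, 11),  |v_rel|² = 146
v_rel×d = (-5)·(4) − (11)·(-6) = 46
since m = R²·146 − 46²:  R² = (2116 + 5038) / 146 = 49
R = √49 = 7  ⇒  r_B = 7 − 5 = 2

rB=2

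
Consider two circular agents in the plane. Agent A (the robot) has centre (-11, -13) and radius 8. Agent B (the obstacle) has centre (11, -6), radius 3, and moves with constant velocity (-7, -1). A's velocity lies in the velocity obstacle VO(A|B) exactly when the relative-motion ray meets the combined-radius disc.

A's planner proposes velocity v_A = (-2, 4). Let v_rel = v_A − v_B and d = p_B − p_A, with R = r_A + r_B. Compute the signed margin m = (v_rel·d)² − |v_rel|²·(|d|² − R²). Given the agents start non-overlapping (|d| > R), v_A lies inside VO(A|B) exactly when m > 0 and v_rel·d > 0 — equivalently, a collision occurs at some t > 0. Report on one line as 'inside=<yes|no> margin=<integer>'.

d = (22, 7),  |d|² = 533;  R = 8+3 = 11,  c = 533−11² = 412
v_rel = (5, 5),  |v_rel|² = 50;  v_rel·d = (5)·(22) + (5)·(7) = 145
50·t² − 290·t + 412 = 0  ⇒  m = 145² − 50·412 = 425
m = 425 > 0,  v_rel·d = 145 > 0  ⇒  inside

inside=yes margin=425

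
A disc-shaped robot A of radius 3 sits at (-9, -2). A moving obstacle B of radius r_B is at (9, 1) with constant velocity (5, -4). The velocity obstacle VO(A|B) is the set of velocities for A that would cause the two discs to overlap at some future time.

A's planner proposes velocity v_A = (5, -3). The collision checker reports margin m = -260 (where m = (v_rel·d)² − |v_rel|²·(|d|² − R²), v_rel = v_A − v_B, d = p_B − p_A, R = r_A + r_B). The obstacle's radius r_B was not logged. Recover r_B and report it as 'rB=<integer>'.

m = -260
d = (18, 3);  v_rel = (0, 1),  |v_rel|² = 1
v_rel×d = (0)·(3) − (1)·(18) = -18
since m = R²·1 − (-18)²:  R² = (324 + -260) / 1 = 64
R = √64 = 8  ⇒  r_B = 8 − 3 = 5

rB=5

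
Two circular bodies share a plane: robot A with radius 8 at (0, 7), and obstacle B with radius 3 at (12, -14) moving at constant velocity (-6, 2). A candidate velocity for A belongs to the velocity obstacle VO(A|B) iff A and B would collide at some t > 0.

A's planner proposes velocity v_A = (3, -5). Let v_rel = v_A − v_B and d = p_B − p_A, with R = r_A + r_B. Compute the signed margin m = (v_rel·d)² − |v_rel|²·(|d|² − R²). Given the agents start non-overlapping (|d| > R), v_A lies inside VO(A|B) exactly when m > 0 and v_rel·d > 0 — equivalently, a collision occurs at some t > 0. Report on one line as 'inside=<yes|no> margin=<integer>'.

d = (12, -21),  |d|² = 585;  R = 8+3 = 11,  c = 585−11² = 464
v_rel = (9, -7),  |v_rel|² = 130;  v_rel·d = (9)·(12) + (-7)·(-21) = 255
130·t² − 510·t + 464 = 0  ⇒  m = 255² − 130·464 = 4705
m = 4705 > 0,  v_rel·d = 255 > 0  ⇒  inside

inside=yes margin=4705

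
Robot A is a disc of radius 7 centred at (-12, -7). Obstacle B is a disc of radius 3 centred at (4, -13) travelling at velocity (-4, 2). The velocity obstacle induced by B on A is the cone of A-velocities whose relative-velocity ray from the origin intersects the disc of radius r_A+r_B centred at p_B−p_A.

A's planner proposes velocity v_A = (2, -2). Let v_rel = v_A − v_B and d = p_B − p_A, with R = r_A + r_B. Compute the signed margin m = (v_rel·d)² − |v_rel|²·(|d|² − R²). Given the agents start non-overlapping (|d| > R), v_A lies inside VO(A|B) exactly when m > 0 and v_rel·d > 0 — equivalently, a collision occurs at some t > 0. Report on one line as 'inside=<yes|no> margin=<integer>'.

d = (16, -6),  |d|² = 292;  R = 7+3 = 10,  c = 292−10² = 192
v_rel = (6, -4),  |v_rel|² = 52;  v_rel·d = (6)·(16) + (-4)·(-6) = 120
52·t² − 240·t + 192 = 0  ⇒  m = 120² − 52·192 = 4416
m = 4416 > 0,  v_rel·d = 120 > 0  ⇒  inside

inside=yes margin=4416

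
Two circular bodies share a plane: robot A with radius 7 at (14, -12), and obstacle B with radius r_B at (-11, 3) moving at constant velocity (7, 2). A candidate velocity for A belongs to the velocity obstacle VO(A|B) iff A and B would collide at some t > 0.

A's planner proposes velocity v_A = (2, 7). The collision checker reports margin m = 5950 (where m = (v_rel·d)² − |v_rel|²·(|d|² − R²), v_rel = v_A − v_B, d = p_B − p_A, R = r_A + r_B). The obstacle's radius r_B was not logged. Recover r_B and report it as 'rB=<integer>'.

m = 5950
d = (-25, 15);  v_rel = (-5, 5),  |v_rel|² = 50
v_rel×d = (-5)·(15) − (5)·(-25) = 50
since m = R²·50 − 50²:  R² = (2500 + 5950) / 50 = 169
R = √169 = 13  ⇒  r_B = 13 − 7 = 6

rB=6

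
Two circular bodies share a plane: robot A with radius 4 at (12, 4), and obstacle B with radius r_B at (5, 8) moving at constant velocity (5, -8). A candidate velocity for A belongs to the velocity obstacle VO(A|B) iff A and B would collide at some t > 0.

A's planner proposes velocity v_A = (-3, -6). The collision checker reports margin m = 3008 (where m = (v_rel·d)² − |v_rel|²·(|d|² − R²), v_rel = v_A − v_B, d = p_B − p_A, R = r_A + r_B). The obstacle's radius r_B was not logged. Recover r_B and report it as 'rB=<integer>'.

m = 3008
d = (-7, 4);  v_rel = (-8, 2),  |v_rel|² = 68
v_rel×d = (-8)·(4) − (2)·(-7) = -18
since m = R²·68 − (-18)²:  R² = (324 + 3008) / 68 = 49
R = √49 = 7  ⇒  r_B = 7 − 4 = 3

rB=3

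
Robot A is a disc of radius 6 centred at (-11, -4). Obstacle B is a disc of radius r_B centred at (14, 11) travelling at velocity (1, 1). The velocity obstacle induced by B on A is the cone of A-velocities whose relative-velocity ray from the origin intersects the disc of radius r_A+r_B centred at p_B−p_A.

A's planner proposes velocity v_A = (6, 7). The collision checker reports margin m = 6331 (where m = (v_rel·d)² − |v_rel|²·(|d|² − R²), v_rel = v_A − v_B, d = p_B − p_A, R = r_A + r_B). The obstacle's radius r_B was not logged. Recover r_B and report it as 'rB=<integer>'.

m = 6331
d = (25, 15);  v_rel = (5, 6),  |v_rel|² = 61
v_rel×d = (5)·(15) − (6)·(25) = -75
since m = R²·61 − (-75)²:  R² = (5625 + 6331) / 61 = 196
R = √196 = 14  ⇒  r_B = 14 − 6 = 8

rB=8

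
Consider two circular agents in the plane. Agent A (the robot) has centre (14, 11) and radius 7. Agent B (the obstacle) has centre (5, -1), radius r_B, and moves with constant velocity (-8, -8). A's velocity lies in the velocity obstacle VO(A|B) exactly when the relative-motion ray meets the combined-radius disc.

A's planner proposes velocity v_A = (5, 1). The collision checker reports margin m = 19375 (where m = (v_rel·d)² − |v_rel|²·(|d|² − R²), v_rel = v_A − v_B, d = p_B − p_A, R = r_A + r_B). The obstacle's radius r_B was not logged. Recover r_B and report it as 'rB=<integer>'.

m = 19375
d = (-9, -12);  v_rel = (13, 9),  |v_rel|² = 250
v_rel×d = (13)·(-12) − (9)·(-9) = -75
since m = R²·250 − (-75)²:  R² = (5625 + 19375) / 250 = 100
R = √100 = 10  ⇒  r_B = 10 − 7 = 3

rB=3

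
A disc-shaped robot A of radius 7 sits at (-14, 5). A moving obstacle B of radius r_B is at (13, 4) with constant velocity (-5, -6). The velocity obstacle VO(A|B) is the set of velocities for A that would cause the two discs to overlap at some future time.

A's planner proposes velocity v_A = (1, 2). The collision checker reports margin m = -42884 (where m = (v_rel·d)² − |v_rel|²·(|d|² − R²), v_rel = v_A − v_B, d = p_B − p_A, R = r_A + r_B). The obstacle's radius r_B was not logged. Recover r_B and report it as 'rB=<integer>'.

m = -42884
d = (27, -1);  v_rel = (6, 8),  |v_rel|² = 100
v_rel×d = (6)·(-1) − (8)·(27) = -222
since m = R²·100 − (-222)²:  R² = (49284 + -42884) / 100 = 64
R = √64 = 8  ⇒  r_B = 8 − 7 = 1

rB=1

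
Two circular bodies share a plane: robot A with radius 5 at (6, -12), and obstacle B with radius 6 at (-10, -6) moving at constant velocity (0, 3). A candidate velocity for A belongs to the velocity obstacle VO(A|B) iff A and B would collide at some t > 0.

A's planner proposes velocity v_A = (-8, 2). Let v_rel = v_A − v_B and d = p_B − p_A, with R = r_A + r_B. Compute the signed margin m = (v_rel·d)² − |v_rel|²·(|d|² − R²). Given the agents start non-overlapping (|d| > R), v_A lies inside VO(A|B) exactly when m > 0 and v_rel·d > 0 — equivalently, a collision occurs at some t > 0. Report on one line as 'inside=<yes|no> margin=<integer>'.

d = (-16, 6),  |d|² = 292;  R = 5+6 = 11,  c = 292−11² = 171
v_rel = (-8, -1),  |v_rel|² = 65;  v_rel·d = (-8)·(-16) + (-1)·(6) = 122
65·t² − 244·t + 171 = 0  ⇒  m = 122² − 65·171 = 3769
m = 3769 > 0,  v_rel·d = 122 > 0  ⇒  inside

inside=yes margin=3769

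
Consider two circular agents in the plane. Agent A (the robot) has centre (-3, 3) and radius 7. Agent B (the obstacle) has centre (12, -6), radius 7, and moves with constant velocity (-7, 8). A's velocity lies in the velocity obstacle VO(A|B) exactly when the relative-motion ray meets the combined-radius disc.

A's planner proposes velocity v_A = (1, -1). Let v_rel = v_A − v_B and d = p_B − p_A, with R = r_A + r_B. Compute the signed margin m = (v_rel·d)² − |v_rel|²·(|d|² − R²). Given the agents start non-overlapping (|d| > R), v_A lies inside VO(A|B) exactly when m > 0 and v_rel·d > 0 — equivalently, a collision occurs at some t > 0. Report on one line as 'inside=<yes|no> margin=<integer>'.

d = (15, -9),  |d|² = 306;  R = 7+7 = 14,  c = 306−14² = 110
v_rel = (8, -9),  |v_rel|² = 145;  v_rel·d = (8)·(15) + (-9)·(-9) = 201
145·t² − 402·t + 110 = 0  ⇒  m = 201² − 145·110 = 24451
m = 24451 > 0,  v_rel·d = 201 > 0  ⇒  inside

inside=yes margin=24451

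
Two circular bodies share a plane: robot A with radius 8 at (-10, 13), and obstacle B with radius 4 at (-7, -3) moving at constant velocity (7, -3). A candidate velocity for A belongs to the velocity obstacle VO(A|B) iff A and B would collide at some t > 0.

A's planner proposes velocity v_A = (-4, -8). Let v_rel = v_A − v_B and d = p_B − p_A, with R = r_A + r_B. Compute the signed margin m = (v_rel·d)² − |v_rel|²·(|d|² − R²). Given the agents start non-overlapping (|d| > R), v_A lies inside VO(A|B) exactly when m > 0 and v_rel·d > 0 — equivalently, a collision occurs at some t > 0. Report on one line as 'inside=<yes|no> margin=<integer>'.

d = (3, -16),  |d|² = 265;  R = 8+4 = 12,  c = 265−12² = 121
v_rel = (-11, -5),  |v_rel|² = 146;  v_rel·d = (-11)·(3) + (-5)·(-16) = 47
146·t² − 94·t + 121 = 0  ⇒  m = 47² − 146·121 = -15457
m = -15457 < 0,  v_rel·d = 47 > 0  ⇒  outside

inside=no margin=-15457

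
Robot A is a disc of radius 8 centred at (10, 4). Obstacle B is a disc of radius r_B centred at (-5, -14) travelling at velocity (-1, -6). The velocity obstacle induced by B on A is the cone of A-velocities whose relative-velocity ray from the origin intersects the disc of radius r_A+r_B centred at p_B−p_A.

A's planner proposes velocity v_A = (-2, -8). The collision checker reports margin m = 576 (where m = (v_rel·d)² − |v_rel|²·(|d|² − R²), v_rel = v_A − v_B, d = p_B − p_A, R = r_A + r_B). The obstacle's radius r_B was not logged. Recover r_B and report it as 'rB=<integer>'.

m = 576
d = (-15, -18);  v_rel = (-1, -2),  |v_rel|² = 5
v_rel×d = (-1)·(-18) − (-2)·(-15) = -12
since m = R²·5 − (-12)²:  R² = (144 + 576) / 5 = 144
R = √144 = 12  ⇒  r_B = 12 − 8 = 4

rB=4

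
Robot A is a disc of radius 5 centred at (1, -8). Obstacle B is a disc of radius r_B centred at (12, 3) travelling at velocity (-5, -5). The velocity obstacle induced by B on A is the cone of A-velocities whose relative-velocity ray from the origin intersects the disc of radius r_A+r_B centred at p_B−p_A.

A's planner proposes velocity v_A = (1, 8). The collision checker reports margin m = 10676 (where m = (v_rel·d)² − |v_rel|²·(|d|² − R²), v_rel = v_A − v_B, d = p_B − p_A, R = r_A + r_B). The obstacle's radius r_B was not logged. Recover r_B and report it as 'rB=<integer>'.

m = 10676
d = (11, 11);  v_rel = (6, 13),  |v_rel|² = 205
v_rel×d = (6)·(11) − (13)·(11) = -77
since m = R²·205 − (-77)²:  R² = (5929 + 10676) / 205 = 81
R = √81 = 9  ⇒  r_B = 9 − 5 = 4

rB=4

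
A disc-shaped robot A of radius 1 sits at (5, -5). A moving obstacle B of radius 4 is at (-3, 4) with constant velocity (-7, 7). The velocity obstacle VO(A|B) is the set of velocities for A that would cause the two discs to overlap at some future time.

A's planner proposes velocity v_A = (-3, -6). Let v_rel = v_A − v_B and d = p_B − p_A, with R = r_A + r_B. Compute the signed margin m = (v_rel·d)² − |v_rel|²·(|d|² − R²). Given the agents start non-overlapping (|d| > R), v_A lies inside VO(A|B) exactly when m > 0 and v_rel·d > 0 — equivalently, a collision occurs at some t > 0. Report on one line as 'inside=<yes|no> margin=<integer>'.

d = (-8, 9),  |d|² = 145;  R = 1+4 = 5,  c = 145−5² = 120
v_rel = (4, -13),  |v_rel|² = 185;  v_rel·d = (4)·(-8) + (-13)·(9) = -149
185·t² + 298·t + 120 = 0  ⇒  m = (-149)² − 185·120 = 1
m = 1 > 0,  v_rel·d = -149 < 0  ⇒  outside

inside=no margin=1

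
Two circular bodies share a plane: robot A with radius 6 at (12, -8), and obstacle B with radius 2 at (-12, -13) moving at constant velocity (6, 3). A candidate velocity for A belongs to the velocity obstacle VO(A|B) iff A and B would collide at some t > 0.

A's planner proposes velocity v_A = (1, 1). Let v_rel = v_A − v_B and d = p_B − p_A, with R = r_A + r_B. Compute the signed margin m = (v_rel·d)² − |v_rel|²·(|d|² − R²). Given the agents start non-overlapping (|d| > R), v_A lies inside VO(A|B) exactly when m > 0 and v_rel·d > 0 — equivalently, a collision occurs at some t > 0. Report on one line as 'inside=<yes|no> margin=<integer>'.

d = (-24, -5),  |d|² = 601;  R = 6+2 = 8,  c = 601−8² = 537
v_rel = (-5, -2),  |v_rel|² = 29;  v_rel·d = (-5)·(-24) + (-2)·(-5) = 130
29·t² − 260·t + 537 = 0  ⇒  m = 130² − 29·537 = 1327
m = 1327 > 0,  v_rel·d = 130 > 0  ⇒  inside

inside=yes margin=1327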